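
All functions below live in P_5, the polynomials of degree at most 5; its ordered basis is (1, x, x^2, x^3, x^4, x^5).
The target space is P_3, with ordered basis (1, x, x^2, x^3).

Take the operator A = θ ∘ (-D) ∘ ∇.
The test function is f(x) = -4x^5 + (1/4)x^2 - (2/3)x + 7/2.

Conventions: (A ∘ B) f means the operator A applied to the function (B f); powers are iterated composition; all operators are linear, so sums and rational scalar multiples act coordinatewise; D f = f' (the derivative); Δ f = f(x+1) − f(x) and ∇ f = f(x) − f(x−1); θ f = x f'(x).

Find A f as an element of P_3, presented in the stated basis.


∇ f = -20x^4 + 40x^3 - 40x^2 + (41/2)x - 59/12
D ∇ f = -80x^3 + 120x^2 - 80x + 41/2
(-D) ∇ f = 80x^3 - 120x^2 + 80x - 41/2
θ (-D) ∇ f = 240x^3 - 240x^2 + 80x

the image equals g(x) = 240x^3 - 240x^2 + 80x


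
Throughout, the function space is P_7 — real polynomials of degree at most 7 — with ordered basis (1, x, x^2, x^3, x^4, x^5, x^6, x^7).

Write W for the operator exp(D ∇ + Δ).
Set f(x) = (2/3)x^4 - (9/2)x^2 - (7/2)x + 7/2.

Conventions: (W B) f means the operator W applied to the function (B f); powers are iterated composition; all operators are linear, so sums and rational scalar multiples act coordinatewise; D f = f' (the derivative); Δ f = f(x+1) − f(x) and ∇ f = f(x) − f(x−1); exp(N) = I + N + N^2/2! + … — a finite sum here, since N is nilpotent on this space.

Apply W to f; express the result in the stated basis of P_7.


g(x) = (2/3)x^4 + (8/3)x^3 + (23/2)x^2 + (53/6)x + 32/3

order-1 term: (8/3)x^3 + 12x^2 - (43/3)x - 41/3
order-2 term: 4x^2 + 24x + 49/6
order-3 term: (8/3)x + 12
order-4 term: 2/3
the series for exp(D ∇ + Δ) f terminates at order 4
exp(D ∇ + Δ) f = (2/3)x^4 + (8/3)x^3 + (23/2)x^2 + (53/6)x + 32/3


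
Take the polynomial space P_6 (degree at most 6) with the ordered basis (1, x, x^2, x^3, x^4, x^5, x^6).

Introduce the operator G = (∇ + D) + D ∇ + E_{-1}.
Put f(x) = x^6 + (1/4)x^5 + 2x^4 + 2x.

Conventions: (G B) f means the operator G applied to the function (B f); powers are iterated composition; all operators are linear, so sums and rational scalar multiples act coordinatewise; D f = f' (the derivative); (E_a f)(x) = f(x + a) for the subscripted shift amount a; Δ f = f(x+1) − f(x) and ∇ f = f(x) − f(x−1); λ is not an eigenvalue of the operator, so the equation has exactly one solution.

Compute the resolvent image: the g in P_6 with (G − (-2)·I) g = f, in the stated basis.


write g with unknown coordinates in the stated basis and equate coefficients in (G − (-2)·I) g = f
solving from the highest basis element down gives g = (1/3)x^6 - (7/12)x^5 - (61/36)x^4 + (346/27)x^3 - (1001/54)x^2 - (985/81)x + 29011/972
check: G g = (1/3)x^6 + (17/12)x^5 + (97/18)x^4 - (692/27)x^3 + (1001/27)x^2 + (2132/81)x - 29011/486
so G g − (-2)·g = x^6 + (1/4)x^5 + 2x^4 + 2x = f ✓

g(x) = (1/3)x^6 - (7/12)x^5 - (61/36)x^4 + (346/27)x^3 - (1001/54)x^2 - (985/81)x + 29011/972


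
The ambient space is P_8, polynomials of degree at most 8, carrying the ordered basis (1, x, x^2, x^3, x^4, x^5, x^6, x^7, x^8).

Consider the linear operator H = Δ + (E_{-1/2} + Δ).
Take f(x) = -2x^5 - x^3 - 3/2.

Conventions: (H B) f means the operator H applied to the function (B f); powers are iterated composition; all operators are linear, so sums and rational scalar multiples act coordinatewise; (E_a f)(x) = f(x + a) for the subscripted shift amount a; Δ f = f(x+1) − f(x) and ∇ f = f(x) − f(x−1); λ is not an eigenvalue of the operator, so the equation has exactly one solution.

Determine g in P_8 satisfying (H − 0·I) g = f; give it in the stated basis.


the image equals g(x) = -2x^5 + 15x^4 - 46x^3 + 42x^2 + (741/8)x - 2811/16

write g with unknown coordinates in the stated basis and equate coefficients in (H − 0·I) g = f
solving from the highest basis element down gives g = -2x^5 + 15x^4 - 46x^3 + 42x^2 + (741/8)x - 2811/16
check: H g = -2x^5 - x^3 - 3/2
so H g − 0·g = -2x^5 - x^3 - 3/2 = f ✓


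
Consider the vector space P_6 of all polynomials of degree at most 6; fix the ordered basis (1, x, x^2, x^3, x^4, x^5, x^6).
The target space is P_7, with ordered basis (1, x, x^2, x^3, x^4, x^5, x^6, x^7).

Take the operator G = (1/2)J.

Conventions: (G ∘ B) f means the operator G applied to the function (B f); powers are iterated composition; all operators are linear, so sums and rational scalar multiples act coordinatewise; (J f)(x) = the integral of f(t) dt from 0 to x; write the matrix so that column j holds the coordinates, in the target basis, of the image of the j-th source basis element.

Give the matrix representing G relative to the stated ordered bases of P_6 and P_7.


image of 1: (1/2)x
image of x: (1/4)x^2
image of x^2: (1/6)x^3
image of x^3: (1/8)x^4
image of x^4: (1/10)x^5
image of x^5: (1/12)x^6
image of x^6: (1/14)x^7
each image's coordinates form column j of the matrix

the matrix is [[0, 0, 0, 0, 0, 0, 0]; [1/2, 0, 0, 0, 0, 0, 0]; [0, 1/4, 0, 0, 0, 0, 0]; [0, 0, 1/6, 0, 0, 0, 0]; [0, 0, 0, 1/8, 0, 0, 0]; [0, 0, 0, 0, 1/10, 0, 0]; [0, 0, 0, 0, 0, 1/12, 0]; [0, 0, 0, 0, 0, 0, 1/14]] (rows listed top to bottom)


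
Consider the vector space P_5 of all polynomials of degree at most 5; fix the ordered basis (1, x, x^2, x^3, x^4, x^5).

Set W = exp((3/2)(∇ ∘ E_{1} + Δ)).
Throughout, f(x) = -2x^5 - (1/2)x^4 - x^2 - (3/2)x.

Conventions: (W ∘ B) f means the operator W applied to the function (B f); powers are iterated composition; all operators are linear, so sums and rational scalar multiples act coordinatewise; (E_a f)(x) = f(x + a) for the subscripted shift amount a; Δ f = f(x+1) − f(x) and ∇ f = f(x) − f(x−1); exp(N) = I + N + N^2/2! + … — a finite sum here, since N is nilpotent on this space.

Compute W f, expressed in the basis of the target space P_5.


order-1 term: -30x^4 - 66x^3 - 69x^2 - 42x - 15
order-2 term: -180x^3 - 567x^2 - 684x - 621/2
order-3 term: -540x^2 - 1674x - 1431
order-4 term: -810x - 3321/2
order-5 term: -486
the series for exp((3/2)(∇ ∘ E_{1} + Δ)) f terminates at order 5
exp((3/2)(∇ ∘ E_{1} + Δ)) f = -2x^5 - (61/2)x^4 - 246x^3 - 1177x^2 - (6423/2)x - 3903

the result is g(x) = -2x^5 - (61/2)x^4 - 246x^3 - 1177x^2 - (6423/2)x - 3903


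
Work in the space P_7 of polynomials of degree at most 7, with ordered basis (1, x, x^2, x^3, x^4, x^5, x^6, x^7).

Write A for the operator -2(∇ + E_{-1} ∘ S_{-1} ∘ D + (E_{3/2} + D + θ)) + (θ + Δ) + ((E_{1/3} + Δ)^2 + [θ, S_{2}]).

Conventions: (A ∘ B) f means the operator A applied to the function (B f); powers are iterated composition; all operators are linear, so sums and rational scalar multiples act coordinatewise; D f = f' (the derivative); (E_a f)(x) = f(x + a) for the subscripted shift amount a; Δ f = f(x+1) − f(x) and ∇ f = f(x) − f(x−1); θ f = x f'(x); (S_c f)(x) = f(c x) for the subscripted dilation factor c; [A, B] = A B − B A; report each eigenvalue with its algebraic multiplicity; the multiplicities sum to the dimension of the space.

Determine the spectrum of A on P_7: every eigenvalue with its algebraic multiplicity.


image of 1: -1
image of x: -2x - 16/3
image of x^2: -3x^2 - (8/3)x + 5/18
image of x^3: -4x^3 - 16x^2 + (149/6)x - 301/108
image of x^4: -5x^4 - (16/3)x^3 + (5/3)x^2 + (995/27)x + 3479/648
image of x^5: -6x^5 - (80/3)x^4 + (745/9)x^3 - (1505/54)x^2 + (69235/648)x + 48071/3888
image of x^6: -7x^6 - 8x^5 + (25/6)x^4 + (4975/27)x^3 + (17395/216)x^2 + (125831/648)x + 969071/23328
image of x^7: -8x^7 - (112/3)x^6 + (1043/6)x^5 - (10535/108)x^4 + (484645/648)x^3 + (336497/1296)x^2 + (10702601/23328)x + 12858695/139968
the matrix is upper triangular; its diagonal is (-1, -2, -3, -4, -5, -6, -7, -8)
for a triangular matrix the eigenvalues are the diagonal entries, with algebraic multiplicity their repetition count

λ = -8 (multiplicity 1), λ = -7 (multiplicity 1), λ = -6 (multiplicity 1), λ = -5 (multiplicity 1), λ = -4 (multiplicity 1), λ = -3 (multiplicity 1), λ = -2 (multiplicity 1), λ = -1 (multiplicity 1)


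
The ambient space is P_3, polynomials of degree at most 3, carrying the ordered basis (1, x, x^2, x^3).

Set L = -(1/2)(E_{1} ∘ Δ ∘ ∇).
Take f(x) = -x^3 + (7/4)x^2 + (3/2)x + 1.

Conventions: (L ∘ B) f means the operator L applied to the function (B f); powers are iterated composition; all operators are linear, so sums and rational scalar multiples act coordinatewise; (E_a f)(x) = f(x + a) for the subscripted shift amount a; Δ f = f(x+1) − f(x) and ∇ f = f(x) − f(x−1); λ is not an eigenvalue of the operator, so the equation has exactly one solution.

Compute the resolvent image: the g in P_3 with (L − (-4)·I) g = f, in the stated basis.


write g with unknown coordinates in the stated basis and equate coefficients in (L − (-4)·I) g = f
solving from the highest basis element down gives g = -(1/4)x^3 + (7/16)x^2 + (3/16)x + 11/64
check: L g = (3/4)x + 5/16
so L g − (-4)·g = -x^3 + (7/4)x^2 + (3/2)x + 1 = f ✓

g(x) = -(1/4)x^3 + (7/16)x^2 + (3/16)x + 11/64


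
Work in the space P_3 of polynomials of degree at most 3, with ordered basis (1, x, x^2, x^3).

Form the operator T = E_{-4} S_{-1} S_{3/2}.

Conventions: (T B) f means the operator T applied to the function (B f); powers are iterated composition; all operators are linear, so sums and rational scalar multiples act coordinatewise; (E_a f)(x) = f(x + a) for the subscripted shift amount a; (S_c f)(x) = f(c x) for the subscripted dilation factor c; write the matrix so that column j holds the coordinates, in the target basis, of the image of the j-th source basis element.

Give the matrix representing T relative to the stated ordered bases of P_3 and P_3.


the matrix is [[1, 6, 36, 216]; [0, -3/2, -18, -162]; [0, 0, 9/4, 81/2]; [0, 0, 0, -27/8]] (rows listed top to bottom)

image of 1: 1
image of x: -(3/2)x + 6
image of x^2: (9/4)x^2 - 18x + 36
image of x^3: -(27/8)x^3 + (81/2)x^2 - 162x + 216
each image's coordinates form column j of the matrix


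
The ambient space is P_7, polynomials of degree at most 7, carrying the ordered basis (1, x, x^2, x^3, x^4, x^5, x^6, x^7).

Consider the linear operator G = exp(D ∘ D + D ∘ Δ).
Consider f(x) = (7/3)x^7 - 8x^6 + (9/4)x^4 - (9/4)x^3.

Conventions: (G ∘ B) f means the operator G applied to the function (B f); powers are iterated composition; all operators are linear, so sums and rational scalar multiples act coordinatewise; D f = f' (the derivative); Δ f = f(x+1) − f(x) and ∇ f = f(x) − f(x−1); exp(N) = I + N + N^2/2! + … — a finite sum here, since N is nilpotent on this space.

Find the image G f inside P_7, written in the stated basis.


order-1 term: 196x^5 - 235x^4 - (460/3)x^3 - 181x^2 - 142x - 353/12
order-2 term: 3920x^3 + 120x^2 - 370x - 572
order-3 term: 15680x + 4080
the series for exp(D ∘ D + D ∘ Δ) f terminates at order 3
exp(D ∘ D + D ∘ Δ) f = (7/3)x^7 - 8x^6 + 196x^5 - (931/4)x^4 + (45173/12)x^3 - 61x^2 + 15168x + 41743/12

the image equals g(x) = (7/3)x^7 - 8x^6 + 196x^5 - (931/4)x^4 + (45173/12)x^3 - 61x^2 + 15168x + 41743/12


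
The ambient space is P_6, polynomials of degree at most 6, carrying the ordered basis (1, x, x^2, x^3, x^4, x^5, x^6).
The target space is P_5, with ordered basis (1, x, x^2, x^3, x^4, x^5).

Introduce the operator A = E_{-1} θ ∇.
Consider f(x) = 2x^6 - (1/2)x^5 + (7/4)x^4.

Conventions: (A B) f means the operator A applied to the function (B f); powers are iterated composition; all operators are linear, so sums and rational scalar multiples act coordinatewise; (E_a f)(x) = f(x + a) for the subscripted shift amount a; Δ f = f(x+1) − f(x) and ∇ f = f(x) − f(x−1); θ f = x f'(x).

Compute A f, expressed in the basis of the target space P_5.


the image equals g(x) = 60x^5 - 430x^4 + 1276x^3 - 1939x^2 + (2983/2)x - 917/2

∇ f = 12x^5 - (65/2)x^4 + 52x^3 - (91/2)x^2 + (43/2)x - 17/4
θ ∇ f = 60x^5 - 130x^4 + 156x^3 - 91x^2 + (43/2)x
E_{-1} (θ ∇) f = 60x^5 - 430x^4 + 1276x^3 - 1939x^2 + (2983/2)x - 917/2


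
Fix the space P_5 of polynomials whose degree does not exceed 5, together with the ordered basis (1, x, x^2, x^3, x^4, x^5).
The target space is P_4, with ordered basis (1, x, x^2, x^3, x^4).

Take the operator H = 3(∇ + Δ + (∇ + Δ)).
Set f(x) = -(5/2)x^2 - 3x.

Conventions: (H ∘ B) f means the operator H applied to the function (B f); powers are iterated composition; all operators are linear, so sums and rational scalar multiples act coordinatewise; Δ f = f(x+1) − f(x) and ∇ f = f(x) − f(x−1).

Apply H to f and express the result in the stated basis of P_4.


∇ f = -5x - 1/2
Δ f = -5x - 11/2
∇ f = -5x - 1/2
Δ f = -5x - 11/2
(∇ + Δ) f = -10x - 6
(∇ + Δ + (∇ + Δ)) f = -20x - 12
(3(∇ + Δ + (∇ + Δ))) f = -60x - 36

the result is g(x) = -60x - 36


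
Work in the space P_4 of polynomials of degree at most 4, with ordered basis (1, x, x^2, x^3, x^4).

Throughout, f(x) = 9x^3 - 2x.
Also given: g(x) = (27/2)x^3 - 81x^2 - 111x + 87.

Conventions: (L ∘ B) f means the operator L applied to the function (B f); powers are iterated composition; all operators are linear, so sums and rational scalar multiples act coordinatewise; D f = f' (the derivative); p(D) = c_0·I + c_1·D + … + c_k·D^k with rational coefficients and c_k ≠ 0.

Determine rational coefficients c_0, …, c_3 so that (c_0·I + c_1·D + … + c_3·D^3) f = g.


D^0 f = 9x^3 - 2x
D^1 f = 27x^2 - 2
D^2 f = 54x
D^3 f = 54
matching coefficients of g against c_0 f + c_1 Df + … from the top degree down determines the c_i
solution: c_0 = 3/2, c_1 = -3, c_2 = -2, c_3 = 3/2

p(D) = (3/2)·I − 3·D − 2·D^2 + (3/2)·D^3, i.e. c_0 = 3/2, c_1 = -3, c_2 = -2, c_3 = 3/2


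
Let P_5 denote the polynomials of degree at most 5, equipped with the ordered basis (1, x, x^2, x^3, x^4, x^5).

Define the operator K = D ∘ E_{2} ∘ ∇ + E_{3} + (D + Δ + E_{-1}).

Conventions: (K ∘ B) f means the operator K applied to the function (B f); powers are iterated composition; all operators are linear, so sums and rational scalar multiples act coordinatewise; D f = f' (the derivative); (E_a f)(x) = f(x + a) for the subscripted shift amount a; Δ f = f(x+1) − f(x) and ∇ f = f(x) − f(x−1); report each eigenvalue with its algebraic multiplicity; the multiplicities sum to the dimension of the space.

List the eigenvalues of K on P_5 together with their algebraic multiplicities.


λ = 2 (multiplicity 6)

image of 1: 2
image of x: 2x + 4
image of x^2: 2x^2 + 8x + 13
image of x^3: 2x^3 + 12x^2 + 39x + 36
image of x^4: 2x^4 + 16x^3 + 78x^2 + 144x + 111
image of x^5: 2x^5 + 20x^4 + 130x^3 + 360x^2 + 555x + 318
the matrix is upper triangular; its diagonal is (2, 2, 2, 2, 2, 2)
for a triangular matrix the eigenvalues are the diagonal entries, with algebraic multiplicity their repetition count


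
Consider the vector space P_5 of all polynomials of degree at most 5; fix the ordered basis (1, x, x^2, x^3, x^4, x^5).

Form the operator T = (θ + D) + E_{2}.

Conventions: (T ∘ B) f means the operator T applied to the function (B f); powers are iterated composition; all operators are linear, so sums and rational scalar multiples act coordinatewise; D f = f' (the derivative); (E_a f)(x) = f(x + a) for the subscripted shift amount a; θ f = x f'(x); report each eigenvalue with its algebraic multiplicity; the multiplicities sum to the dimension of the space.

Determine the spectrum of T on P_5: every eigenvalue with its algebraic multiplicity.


λ = 1 (multiplicity 1), λ = 2 (multiplicity 1), λ = 3 (multiplicity 1), λ = 4 (multiplicity 1), λ = 5 (multiplicity 1), λ = 6 (multiplicity 1)

image of 1: 1
image of x: 2x + 3
image of x^2: 3x^2 + 6x + 4
image of x^3: 4x^3 + 9x^2 + 12x + 8
image of x^4: 5x^4 + 12x^3 + 24x^2 + 32x + 16
image of x^5: 6x^5 + 15x^4 + 40x^3 + 80x^2 + 80x + 32
the matrix is upper triangular; its diagonal is (1, 2, 3, 4, 5, 6)
for a triangular matrix the eigenvalues are the diagonal entries, with algebraic multiplicity their repetition count


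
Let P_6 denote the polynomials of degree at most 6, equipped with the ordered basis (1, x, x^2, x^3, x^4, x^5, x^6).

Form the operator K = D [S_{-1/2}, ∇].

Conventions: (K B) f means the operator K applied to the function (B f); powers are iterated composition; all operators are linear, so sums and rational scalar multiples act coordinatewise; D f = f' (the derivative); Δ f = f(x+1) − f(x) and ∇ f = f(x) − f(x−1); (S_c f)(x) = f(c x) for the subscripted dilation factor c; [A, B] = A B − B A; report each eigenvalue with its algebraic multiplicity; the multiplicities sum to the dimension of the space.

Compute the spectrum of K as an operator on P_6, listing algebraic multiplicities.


image of 1: 0
image of x: 0
image of x^2: -3/2
image of x^3: (9/4)x + 9/8
image of x^4: -(9/4)x^2 - (9/4)x - 9/4
image of x^5: (15/8)x^3 + (45/16)x^2 + (45/8)x + 75/32
image of x^6: -(45/32)x^4 - (45/16)x^3 - (135/16)x^2 - (225/32)x - 99/32
the matrix is upper triangular; its diagonal is (0, 0, 0, 0, 0, 0, 0)
for a triangular matrix the eigenvalues are the diagonal entries, with algebraic multiplicity their repetition count

λ = 0 (multiplicity 7)


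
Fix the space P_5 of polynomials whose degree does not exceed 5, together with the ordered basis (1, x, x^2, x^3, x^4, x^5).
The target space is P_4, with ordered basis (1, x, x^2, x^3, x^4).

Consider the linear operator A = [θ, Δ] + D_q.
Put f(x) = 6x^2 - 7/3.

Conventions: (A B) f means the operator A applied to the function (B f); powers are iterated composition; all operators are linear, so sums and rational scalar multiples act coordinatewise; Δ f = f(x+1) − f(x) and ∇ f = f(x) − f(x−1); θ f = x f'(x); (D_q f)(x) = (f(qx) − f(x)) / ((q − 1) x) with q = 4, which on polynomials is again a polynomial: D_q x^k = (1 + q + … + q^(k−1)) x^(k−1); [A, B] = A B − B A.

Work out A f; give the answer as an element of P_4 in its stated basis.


the image equals g(x) = 18x - 12

Δ f = 12x + 6
θ Δ f = 12x
θ f = 12x^2
Δ θ f = 24x + 12
[θ, Δ] f = -12x - 12
D_q f = 30x
([θ, Δ] + D_q) f = 18x - 12


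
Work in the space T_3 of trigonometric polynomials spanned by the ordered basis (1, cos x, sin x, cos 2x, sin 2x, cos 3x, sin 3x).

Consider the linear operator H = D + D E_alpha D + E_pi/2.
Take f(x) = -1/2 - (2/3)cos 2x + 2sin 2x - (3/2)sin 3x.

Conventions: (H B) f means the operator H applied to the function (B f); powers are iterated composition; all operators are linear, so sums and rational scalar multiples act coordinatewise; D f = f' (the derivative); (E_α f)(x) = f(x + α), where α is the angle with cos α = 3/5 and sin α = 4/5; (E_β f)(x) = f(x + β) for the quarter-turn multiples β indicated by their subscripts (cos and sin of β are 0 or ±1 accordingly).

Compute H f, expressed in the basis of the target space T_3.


the result is g(x) = -1/2 - (94/25)cos 2x - (74/75)sin 2x + (219/125)cos 3x - (3159/250)sin 3x

D f = 4cos 2x + (4/3)sin 2x - (9/2)cos 3x
D f = 4cos 2x + (4/3)sin 2x - (9/2)cos 3x
E_alpha D f = (4/25)cos 2x - (316/75)sin 2x + (1053/250)cos 3x + (198/125)sin 3x
D E_alpha D f = -(632/75)cos 2x - (8/25)sin 2x + (594/125)cos 3x - (3159/250)sin 3x
E_pi/2 f = -1/2 + (2/3)cos 2x - 2sin 2x + (3/2)cos 3x
(D + D E_alpha D + E_pi/2) f = -1/2 - (94/25)cos 2x - (74/75)sin 2x + (219/125)cos 3x - (3159/250)sin 3x


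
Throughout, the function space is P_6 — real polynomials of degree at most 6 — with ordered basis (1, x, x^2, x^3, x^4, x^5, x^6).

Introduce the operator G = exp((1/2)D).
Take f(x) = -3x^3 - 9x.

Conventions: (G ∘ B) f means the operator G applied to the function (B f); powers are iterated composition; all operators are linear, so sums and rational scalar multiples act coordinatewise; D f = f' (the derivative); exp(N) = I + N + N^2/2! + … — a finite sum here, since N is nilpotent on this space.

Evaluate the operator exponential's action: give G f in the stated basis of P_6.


g(x) = -3x^3 - (9/2)x^2 - (45/4)x - 39/8

order-1 term: -(9/2)x^2 - 9/2
order-2 term: -(9/4)x
order-3 term: -3/8
the series for exp((1/2)D) f terminates at order 3
exp((1/2)D) f = -3x^3 - (9/2)x^2 - (45/4)x - 39/8


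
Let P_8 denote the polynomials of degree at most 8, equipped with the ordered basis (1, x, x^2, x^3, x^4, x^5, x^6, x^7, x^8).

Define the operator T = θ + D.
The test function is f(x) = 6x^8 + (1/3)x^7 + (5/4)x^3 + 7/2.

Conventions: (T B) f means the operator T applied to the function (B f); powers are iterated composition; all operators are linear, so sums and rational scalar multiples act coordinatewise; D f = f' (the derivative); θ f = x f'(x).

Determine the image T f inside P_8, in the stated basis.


θ f = 48x^8 + (7/3)x^7 + (15/4)x^3
D f = 48x^7 + (7/3)x^6 + (15/4)x^2
(θ + D) f = 48x^8 + (151/3)x^7 + (7/3)x^6 + (15/4)x^3 + (15/4)x^2

g(x) = 48x^8 + (151/3)x^7 + (7/3)x^6 + (15/4)x^3 + (15/4)x^2


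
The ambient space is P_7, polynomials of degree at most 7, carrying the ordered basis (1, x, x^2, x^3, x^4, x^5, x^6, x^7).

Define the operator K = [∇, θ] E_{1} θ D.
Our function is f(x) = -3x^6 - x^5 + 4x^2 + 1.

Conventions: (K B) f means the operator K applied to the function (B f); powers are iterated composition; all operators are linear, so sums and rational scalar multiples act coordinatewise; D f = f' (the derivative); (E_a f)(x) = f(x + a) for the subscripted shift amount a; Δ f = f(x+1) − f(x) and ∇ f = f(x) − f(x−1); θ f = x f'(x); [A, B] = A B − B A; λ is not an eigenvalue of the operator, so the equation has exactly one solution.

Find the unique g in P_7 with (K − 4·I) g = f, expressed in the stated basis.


the image equals g(x) = (3/4)x^6 + (1/4)x^5 + (225/8)x^4 + 5x^3 + (2017/8)x^2 + 15x + 2013/16

write g with unknown coordinates in the stated basis and equate coefficients in (K − 4·I) g = f
solving from the highest basis element down gives g = (3/4)x^6 + (1/4)x^5 + (225/8)x^4 + 5x^3 + (2017/8)x^2 + 15x + 2013/16
check: K g = (225/2)x^4 + 20x^3 + (2025/2)x^2 + 60x + 2017/4
so K g − 4·g = -3x^6 - x^5 + 4x^2 + 1 = f ✓


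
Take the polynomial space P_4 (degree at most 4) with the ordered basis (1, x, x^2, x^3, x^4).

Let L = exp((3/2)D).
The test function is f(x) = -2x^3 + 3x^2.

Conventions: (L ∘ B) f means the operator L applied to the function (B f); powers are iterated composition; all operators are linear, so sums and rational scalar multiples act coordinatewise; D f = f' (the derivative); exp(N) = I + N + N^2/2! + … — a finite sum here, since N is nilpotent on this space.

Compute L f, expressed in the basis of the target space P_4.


g(x) = -2x^3 - 6x^2 - (9/2)x

order-1 term: -9x^2 + 9x
order-2 term: -(27/2)x + 27/4
order-3 term: -27/4
the series for exp((3/2)D) f terminates at order 3
exp((3/2)D) f = -2x^3 - 6x^2 - (9/2)x


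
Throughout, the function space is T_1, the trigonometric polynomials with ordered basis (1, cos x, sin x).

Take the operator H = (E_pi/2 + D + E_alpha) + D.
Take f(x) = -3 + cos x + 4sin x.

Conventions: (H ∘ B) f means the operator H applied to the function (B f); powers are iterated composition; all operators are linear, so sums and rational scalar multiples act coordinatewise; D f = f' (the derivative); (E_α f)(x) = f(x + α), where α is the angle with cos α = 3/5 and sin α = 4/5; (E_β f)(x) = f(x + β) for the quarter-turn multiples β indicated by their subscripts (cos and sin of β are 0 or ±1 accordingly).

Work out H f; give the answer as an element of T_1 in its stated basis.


the result is g(x) = -6 + (79/5)cos x - (7/5)sin x

E_pi/2 f = -3 + 4cos x - sin x
D f = 4cos x - sin x
E_alpha f = -3 + (19/5)cos x + (8/5)sin x
(E_pi/2 + D + E_alpha) f = -6 + (59/5)cos x - (2/5)sin x
D f = 4cos x - sin x
((E_pi/2 + D + E_alpha) + D) f = -6 + (79/5)cos x - (7/5)sin x


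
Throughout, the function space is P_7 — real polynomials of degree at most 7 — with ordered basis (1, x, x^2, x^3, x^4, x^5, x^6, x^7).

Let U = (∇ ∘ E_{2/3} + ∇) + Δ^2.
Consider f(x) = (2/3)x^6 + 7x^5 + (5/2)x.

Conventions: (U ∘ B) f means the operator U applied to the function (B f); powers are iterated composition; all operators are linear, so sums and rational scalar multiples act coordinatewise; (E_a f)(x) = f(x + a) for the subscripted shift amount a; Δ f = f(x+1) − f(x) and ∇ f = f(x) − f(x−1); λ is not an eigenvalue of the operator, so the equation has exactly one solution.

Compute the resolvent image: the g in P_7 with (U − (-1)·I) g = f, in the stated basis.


g(x) = (2/3)x^6 - x^5 - (10/3)x^4 - (520/9)x^3 + (8500/27)x^2 - (159811/162)x + 488743/243

write g with unknown coordinates in the stated basis and equate coefficients in (U − (-1)·I) g = f
solving from the highest basis element down gives g = (2/3)x^6 - x^5 - (10/3)x^4 - (520/9)x^3 + (8500/27)x^2 - (159811/162)x + 488743/243
check: U g = 8x^5 + (10/3)x^4 + (520/9)x^3 - (8500/27)x^2 + (80108/81)x - 488743/243
so U g − (-1)·g = (2/3)x^6 + 7x^5 + (5/2)x = f ✓


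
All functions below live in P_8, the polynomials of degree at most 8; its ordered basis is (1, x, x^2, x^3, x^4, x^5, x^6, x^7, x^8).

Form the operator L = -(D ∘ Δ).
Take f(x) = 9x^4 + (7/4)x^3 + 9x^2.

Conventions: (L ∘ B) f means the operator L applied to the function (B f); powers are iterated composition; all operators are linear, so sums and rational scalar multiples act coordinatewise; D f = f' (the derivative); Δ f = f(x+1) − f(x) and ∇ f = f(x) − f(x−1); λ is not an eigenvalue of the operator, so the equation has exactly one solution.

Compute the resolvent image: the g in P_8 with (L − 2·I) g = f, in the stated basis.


write g with unknown coordinates in the stated basis and equate coefficients in (L − 2·I) g = f
solving from the highest basis element down gives g = -(9/2)x^4 - (7/8)x^3 + (45/2)x^2 + (237/8)x - 195/16
check: L g = 54x^2 + (237/4)x - 195/8
so L g − 2·g = 9x^4 + (7/4)x^3 + 9x^2 = f ✓

the result is g(x) = -(9/2)x^4 - (7/8)x^3 + (45/2)x^2 + (237/8)x - 195/16


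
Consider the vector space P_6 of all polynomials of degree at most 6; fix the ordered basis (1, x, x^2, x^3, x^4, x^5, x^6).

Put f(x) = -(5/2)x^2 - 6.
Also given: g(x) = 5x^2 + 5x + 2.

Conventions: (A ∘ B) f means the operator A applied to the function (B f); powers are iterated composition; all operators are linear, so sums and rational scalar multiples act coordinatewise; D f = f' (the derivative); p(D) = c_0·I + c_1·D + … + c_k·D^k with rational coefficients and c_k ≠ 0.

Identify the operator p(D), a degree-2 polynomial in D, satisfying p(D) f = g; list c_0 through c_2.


c_0 = -2, c_1 = -1, c_2 = 2

D^0 f = -(5/2)x^2 - 6
D^1 f = -5x
D^2 f = -5
matching coefficients of g against c_0 f + c_1 Df + … from the top degree down determines the c_i
solution: c_0 = -2, c_1 = -1, c_2 = 2


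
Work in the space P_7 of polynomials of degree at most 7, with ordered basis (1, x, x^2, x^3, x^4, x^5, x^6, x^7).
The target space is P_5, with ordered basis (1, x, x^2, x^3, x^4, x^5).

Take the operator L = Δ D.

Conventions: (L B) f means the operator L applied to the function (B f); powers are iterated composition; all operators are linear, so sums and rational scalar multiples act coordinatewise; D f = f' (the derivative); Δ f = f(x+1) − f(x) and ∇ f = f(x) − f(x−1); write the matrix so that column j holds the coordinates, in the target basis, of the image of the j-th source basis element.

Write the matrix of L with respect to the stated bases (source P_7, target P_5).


image of 1: 0
image of x: 0
image of x^2: 2
image of x^3: 6x + 3
image of x^4: 12x^2 + 12x + 4
image of x^5: 20x^3 + 30x^2 + 20x + 5
image of x^6: 30x^4 + 60x^3 + 60x^2 + 30x + 6
image of x^7: 42x^5 + 105x^4 + 140x^3 + 105x^2 + 42x + 7
each image's coordinates form column j of the matrix

the matrix is [[0, 0, 2, 3, 4, 5, 6, 7]; [0, 0, 0, 6, 12, 20, 30, 42]; [0, 0, 0, 0, 12, 30, 60, 105]; [0, 0, 0, 0, 0, 20, 60, 140]; [0, 0, 0, 0, 0, 0, 30, 105]; [0, 0, 0, 0, 0, 0, 0, 42]] (rows listed top to bottom)


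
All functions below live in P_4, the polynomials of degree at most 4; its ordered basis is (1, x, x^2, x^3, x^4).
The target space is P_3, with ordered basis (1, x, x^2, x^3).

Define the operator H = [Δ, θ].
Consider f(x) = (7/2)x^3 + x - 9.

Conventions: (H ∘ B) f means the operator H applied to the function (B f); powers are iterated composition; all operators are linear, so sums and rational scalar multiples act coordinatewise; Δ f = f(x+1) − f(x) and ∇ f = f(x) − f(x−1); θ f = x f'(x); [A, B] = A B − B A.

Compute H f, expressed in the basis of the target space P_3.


θ f = (21/2)x^3 + x
Δ θ f = (63/2)x^2 + (63/2)x + 23/2
Δ f = (21/2)x^2 + (21/2)x + 9/2
θ Δ f = 21x^2 + (21/2)x
[Δ, θ] f = (21/2)x^2 + 21x + 23/2

the image equals g(x) = (21/2)x^2 + 21x + 23/2


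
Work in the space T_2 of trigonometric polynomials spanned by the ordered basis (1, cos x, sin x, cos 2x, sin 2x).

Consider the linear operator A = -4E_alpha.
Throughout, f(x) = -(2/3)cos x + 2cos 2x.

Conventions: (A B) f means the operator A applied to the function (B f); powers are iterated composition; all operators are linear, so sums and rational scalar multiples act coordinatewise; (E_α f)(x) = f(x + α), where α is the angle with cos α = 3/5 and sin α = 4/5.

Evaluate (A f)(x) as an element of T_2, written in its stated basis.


the image equals g(x) = (8/5)cos x - (32/15)sin x + (56/25)cos 2x + (192/25)sin 2x

E_alpha f = -(2/5)cos x + (8/15)sin x - (14/25)cos 2x - (48/25)sin 2x
(-4E_alpha) f = (8/5)cos x - (32/15)sin x + (56/25)cos 2x + (192/25)sin 2x


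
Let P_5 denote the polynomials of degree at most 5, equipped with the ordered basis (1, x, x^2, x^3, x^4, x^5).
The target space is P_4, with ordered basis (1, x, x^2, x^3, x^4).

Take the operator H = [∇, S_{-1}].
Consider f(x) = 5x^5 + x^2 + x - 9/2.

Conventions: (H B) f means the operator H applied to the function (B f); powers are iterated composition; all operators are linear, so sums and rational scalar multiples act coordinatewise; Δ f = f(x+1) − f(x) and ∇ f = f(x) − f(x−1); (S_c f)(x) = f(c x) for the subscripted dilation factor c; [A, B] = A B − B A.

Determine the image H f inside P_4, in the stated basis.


S_{-1} f = -5x^5 + x^2 - x - 9/2
∇ S_{-1} f = -25x^4 + 50x^3 - 50x^2 + 27x - 7
∇ f = 25x^4 - 50x^3 + 50x^2 - 23x + 5
S_{-1} ∇ f = 25x^4 + 50x^3 + 50x^2 + 23x + 5
[∇, S_{-1}] f = -50x^4 - 100x^2 + 4x - 12

g(x) = -50x^4 - 100x^2 + 4x - 12


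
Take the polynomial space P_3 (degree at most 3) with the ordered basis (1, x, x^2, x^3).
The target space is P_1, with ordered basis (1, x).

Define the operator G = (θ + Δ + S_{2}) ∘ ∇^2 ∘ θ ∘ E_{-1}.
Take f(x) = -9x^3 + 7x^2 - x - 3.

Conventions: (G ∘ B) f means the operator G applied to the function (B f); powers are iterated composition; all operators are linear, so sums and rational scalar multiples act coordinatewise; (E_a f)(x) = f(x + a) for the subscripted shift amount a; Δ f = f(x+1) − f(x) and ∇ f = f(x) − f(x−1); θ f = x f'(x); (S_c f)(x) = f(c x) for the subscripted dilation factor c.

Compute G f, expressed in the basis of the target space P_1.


E_{-1} f = -9x^3 + 34x^2 - 42x + 14
θ E_{-1} f = -27x^3 + 68x^2 - 42x
∇ (θ ∘ E_{-1}) f = -81x^2 + 217x - 137
∇ ∇ (θ ∘ E_{-1}) f = -162x + 298
θ ∇^2 (θ ∘ E_{-1}) f = -162x
Δ ∇^2 (θ ∘ E_{-1}) f = -162
S_{2} ∇^2 (θ ∘ E_{-1}) f = -324x + 298
(θ + Δ + S_{2}) ∇^2 (θ ∘ E_{-1}) f = -486x + 136

g(x) = -486x + 136


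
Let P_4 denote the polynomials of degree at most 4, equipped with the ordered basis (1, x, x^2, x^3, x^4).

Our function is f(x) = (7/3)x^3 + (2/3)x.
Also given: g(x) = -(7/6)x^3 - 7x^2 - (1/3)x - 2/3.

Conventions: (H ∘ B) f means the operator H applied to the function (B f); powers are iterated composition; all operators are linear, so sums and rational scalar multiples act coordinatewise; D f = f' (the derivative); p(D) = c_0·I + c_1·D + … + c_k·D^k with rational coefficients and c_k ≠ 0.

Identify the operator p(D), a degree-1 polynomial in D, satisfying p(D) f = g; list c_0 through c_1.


D^0 f = (7/3)x^3 + (2/3)x
D^1 f = 7x^2 + 2/3
matching coefficients of g against c_0 f + c_1 Df + … from the top degree down determines the c_i
solution: c_0 = -1/2, c_1 = -1

c_0 = -1/2, c_1 = -1


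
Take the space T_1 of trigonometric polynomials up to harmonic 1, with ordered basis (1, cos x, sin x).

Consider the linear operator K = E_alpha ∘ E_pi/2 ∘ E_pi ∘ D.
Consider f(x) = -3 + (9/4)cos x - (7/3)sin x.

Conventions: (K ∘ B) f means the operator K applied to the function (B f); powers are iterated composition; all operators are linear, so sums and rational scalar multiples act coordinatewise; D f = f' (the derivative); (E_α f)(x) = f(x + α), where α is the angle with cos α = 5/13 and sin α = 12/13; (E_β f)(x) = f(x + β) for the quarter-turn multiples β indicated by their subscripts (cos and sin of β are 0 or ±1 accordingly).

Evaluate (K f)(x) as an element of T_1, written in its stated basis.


the result is g(x) = -(67/52)cos x - (116/39)sin x

D f = -(7/3)cos x - (9/4)sin x
E_pi D f = (7/3)cos x + (9/4)sin x
E_pi/2 E_pi D f = (9/4)cos x - (7/3)sin x
E_alpha (E_pi/2 ∘ E_pi ∘ D) f = -(67/52)cos x - (116/39)sin x


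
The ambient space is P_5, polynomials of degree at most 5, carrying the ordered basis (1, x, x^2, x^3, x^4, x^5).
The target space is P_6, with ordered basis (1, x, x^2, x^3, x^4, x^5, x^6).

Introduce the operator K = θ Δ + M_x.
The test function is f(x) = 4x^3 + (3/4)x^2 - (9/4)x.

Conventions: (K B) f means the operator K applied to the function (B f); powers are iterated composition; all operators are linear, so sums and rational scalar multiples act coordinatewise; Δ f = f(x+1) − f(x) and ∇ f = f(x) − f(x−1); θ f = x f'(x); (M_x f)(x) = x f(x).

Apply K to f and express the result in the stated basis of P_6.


g(x) = 4x^4 + (3/4)x^3 + (87/4)x^2 + (27/2)x

Δ f = 12x^2 + (27/2)x + 5/2
θ Δ f = 24x^2 + (27/2)x
M_x f = 4x^4 + (3/4)x^3 - (9/4)x^2
(θ Δ + M_x) f = 4x^4 + (3/4)x^3 + (87/4)x^2 + (27/2)x


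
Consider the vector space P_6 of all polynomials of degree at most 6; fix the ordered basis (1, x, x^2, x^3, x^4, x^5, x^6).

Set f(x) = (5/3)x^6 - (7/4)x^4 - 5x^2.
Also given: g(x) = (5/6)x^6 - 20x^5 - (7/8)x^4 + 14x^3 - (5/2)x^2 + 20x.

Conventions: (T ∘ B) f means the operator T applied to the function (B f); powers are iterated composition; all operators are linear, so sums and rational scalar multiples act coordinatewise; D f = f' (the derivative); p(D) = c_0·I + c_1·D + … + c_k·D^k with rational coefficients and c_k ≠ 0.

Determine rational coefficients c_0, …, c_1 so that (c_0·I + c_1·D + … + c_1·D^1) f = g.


D^0 f = (5/3)x^6 - (7/4)x^4 - 5x^2
D^1 f = 10x^5 - 7x^3 - 10x
matching coefficients of g against c_0 f + c_1 Df + … from the top degree down determines the c_i
solution: c_0 = 1/2, c_1 = -2

c_0 = 1/2, c_1 = -2


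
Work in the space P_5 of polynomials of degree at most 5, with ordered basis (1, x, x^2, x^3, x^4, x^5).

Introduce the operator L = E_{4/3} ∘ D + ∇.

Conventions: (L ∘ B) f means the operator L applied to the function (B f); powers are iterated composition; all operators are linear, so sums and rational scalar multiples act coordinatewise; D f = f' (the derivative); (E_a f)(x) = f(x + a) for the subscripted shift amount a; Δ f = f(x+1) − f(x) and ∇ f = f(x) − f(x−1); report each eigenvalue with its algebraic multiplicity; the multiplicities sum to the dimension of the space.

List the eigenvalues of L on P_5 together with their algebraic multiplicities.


λ = 0 (multiplicity 6)

image of 1: 0
image of x: 2
image of x^2: 4x + 5/3
image of x^3: 6x^2 + 5x + 19/3
image of x^4: 8x^3 + 10x^2 + (76/3)x + 229/27
image of x^5: 10x^4 + (50/3)x^3 + (190/3)x^2 + (1145/27)x + 1361/81
the matrix is upper triangular; its diagonal is (0, 0, 0, 0, 0, 0)
for a triangular matrix the eigenvalues are the diagonal entries, with algebraic multiplicity their repetition count


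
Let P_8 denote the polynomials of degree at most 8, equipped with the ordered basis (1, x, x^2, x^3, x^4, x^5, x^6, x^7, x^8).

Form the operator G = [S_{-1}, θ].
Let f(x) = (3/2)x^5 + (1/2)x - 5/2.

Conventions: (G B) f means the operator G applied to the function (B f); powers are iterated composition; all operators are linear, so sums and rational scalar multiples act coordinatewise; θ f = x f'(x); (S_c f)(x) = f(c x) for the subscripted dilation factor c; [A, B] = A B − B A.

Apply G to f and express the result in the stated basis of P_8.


the result is g(x) = 0

θ f = (15/2)x^5 + (1/2)x
S_{-1} θ f = -(15/2)x^5 - (1/2)x
S_{-1} f = -(3/2)x^5 - (1/2)x - 5/2
θ S_{-1} f = -(15/2)x^5 - (1/2)x
[S_{-1}, θ] f = 0


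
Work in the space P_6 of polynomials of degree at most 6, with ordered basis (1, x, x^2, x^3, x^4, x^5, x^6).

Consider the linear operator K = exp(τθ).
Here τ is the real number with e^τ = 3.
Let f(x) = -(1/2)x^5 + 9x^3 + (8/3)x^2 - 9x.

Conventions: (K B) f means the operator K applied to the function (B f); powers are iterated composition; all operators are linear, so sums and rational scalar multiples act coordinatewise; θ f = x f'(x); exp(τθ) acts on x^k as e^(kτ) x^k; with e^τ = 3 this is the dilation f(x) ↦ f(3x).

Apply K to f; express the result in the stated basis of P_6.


exp(τθ) x^k = e^(kτ) x^k; with e^τ = 3 this sends x^k to 3^k x^k
x ↦ 3 x
x^2 ↦ 9 x^2
x^3 ↦ 27 x^3
x^5 ↦ 243 x^5
applying this coordinatewise to f: exp(τθ) f = -(243/2)x^5 + 243x^3 + 24x^2 - 27x

the result is g(x) = -(243/2)x^5 + 243x^3 + 24x^2 - 27x


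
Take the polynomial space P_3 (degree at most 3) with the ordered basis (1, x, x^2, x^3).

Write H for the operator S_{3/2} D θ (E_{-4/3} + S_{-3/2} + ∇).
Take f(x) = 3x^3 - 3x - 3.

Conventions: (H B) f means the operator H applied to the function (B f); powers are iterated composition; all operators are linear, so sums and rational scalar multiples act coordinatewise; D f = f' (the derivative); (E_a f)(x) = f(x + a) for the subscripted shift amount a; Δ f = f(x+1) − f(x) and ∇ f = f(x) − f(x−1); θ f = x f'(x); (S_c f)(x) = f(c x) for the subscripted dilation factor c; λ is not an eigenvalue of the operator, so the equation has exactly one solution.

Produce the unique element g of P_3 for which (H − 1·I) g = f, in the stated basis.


write g with unknown coordinates in the stated basis and equate coefficients in (H − 1·I) g = f
solving from the highest basis element down gives g = -3x^3 + (4617/32)x^2 + (181407/64)x - 194231/128
check: H g = (4617/32)x^2 + (181215/64)x - 194615/128
so H g − 1·g = 3x^3 - 3x - 3 = f ✓

the result is g(x) = -3x^3 + (4617/32)x^2 + (181407/64)x - 194231/128


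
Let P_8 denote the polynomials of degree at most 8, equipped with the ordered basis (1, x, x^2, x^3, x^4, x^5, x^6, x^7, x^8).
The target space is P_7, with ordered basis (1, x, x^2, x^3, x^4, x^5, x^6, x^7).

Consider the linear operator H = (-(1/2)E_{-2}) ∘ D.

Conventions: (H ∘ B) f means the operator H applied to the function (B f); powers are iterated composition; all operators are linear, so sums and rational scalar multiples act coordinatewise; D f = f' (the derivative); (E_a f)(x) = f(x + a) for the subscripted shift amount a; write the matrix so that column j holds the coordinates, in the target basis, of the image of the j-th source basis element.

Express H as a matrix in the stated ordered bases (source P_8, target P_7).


the matrix is [[0, -1/2, 2, -6, 16, -40, 96, -224, 512]; [0, 0, -1, 6, -24, 80, -240, 672, -1792]; [0, 0, 0, -3/2, 12, -60, 240, -840, 2688]; [0, 0, 0, 0, -2, 20, -120, 560, -2240]; [0, 0, 0, 0, 0, -5/2, 30, -210, 1120]; [0, 0, 0, 0, 0, 0, -3, 42, -336]; [0, 0, 0, 0, 0, 0, 0, -7/2, 56]; [0, 0, 0, 0, 0, 0, 0, 0, -4]] (rows listed top to bottom)

image of 1: 0
image of x: -1/2
image of x^2: -x + 2
image of x^3: -(3/2)x^2 + 6x - 6
image of x^4: -2x^3 + 12x^2 - 24x + 16
image of x^5: -(5/2)x^4 + 20x^3 - 60x^2 + 80x - 40
image of x^6: -3x^5 + 30x^4 - 120x^3 + 240x^2 - 240x + 96
image of x^7: -(7/2)x^6 + 42x^5 - 210x^4 + 560x^3 - 840x^2 + 672x - 224
image of x^8: -4x^7 + 56x^6 - 336x^5 + 1120x^4 - 2240x^3 + 2688x^2 - 1792x + 512
each image's coordinates form column j of the matrix
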